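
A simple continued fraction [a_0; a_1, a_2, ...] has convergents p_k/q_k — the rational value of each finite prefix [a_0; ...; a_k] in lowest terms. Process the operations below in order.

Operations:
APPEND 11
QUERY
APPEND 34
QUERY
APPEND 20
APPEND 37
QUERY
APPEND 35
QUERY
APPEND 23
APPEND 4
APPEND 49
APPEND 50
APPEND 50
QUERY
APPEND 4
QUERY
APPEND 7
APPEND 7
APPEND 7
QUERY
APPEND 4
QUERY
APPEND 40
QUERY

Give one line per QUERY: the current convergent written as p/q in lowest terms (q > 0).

11/1
375/34
278282/25231
9747381/883766
111834645139584/10139714144387
449574379504597/40761569808060
166089785740120329/15058866128696770
687620704451688254/62344521004200789
27670917963807650489/2508839706296728330

APPEND 11: p_0 = 11·1 + 0 = 11, q_0 = 11·0 + 1 = 1 → 11/1
APPEND 34: p_1 = 34·11 + 1 = 375, q_1 = 34·1 + 0 = 34 → 375/34
APPEND 20: p_2 = 20·375 + 11 = 7511, q_2 = 20·34 + 1 = 681 → 7511/681
APPEND 37: p_3 = 37·7511 + 375 = 278282, q_3 = 37·681 + 34 = 25231 → 278282/25231
APPEND 35: p_4 = 35·278282 + 7511 = 9747381, q_4 = 35·25231 + 681 = 883766 → 9747381/883766
APPEND 23: p_5 = 23·9747381 + 278282 = 224468045, q_5 = 23·883766 + 25231 = 20351849 → 224468045/20351849
APPEND 4: p_6 = 4·224468045 + 9747381 = 907619561, q_6 = 4·20351849 + 883766 = 82291162 → 907619561/82291162
APPEND 49: p_7 = 49·907619561 + 224468045 = 44697826534, q_7 = 49·82291162 + 20351849 = 4052618787 → 44697826534/4052618787
APPEND 50: p_8 = 50·44697826534 + 907619561 = 2235798946261, q_8 = 50·4052618787 + 82291162 = 202713230512 → 2235798946261/202713230512
APPEND 50: p_9 = 50·2235798946261 + 44697826534 = 111834645139584, q_9 = 50·202713230512 + 4052618787 = 10139714144387 → 111834645139584/10139714144387
APPEND 4: p_10 = 4·111834645139584 + 2235798946261 = 449574379504597, q_10 = 4·10139714144387 + 202713230512 = 40761569808060 → 449574379504597/40761569808060
APPEND 7: p_11 = 7·449574379504597 + 111834645139584 = 3258855301671763, q_11 = 7·40761569808060 + 10139714144387 = 295470702800807 → 3258855301671763/295470702800807
APPEND 7: p_12 = 7·3258855301671763 + 449574379504597 = 23261561491206938, q_12 = 7·295470702800807 + 40761569808060 = 2109056489413709 → 23261561491206938/2109056489413709
APPEND 7: p_13 = 7·23261561491206938 + 3258855301671763 = 166089785740120329, q_13 = 7·2109056489413709 + 295470702800807 = 15058866128696770 → 166089785740120329/15058866128696770
APPEND 4: p_14 = 4·166089785740120329 + 23261561491206938 = 687620704451688254, q_14 = 4·15058866128696770 + 2109056489413709 = 62344521004200789 → 687620704451688254/62344521004200789
APPEND 40: p_15 = 40·687620704451688254 + 166089785740120329 = 27670917963807650489, q_15 = 40·62344521004200789 + 15058866128696770 = 2508839706296728330 → 27670917963807650489/2508839706296728330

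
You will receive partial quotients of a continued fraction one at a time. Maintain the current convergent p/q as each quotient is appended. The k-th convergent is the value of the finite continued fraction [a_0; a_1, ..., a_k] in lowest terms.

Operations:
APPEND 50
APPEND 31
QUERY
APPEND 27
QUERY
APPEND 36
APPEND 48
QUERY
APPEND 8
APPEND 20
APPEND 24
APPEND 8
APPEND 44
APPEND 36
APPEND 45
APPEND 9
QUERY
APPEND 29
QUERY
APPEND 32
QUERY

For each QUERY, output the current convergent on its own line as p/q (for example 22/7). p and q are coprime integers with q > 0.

1551/31
41927/838
72566231/1450390
1462785273659488641/29236865465191147
42582904555019987143/851109642687042220
1364115731034299077217/27264745431450542187

APPEND 50: p_0 = 50·1 + 0 = 50, q_0 = 50·0 + 1 = 1 → 50/1
APPEND 31: p_1 = 31·50 + 1 = 1551, q_1 = 31·1 + 0 = 31 → 1551/31
APPEND 27: p_2 = 27·1551 + 50 = 41927, q_2 = 27·31 + 1 = 838 → 41927/838
APPEND 36: p_3 = 36·41927 + 1551 = 1510923, q_3 = 36·838 + 31 = 30199 → 1510923/30199
APPEND 48: p_4 = 48·1510923 + 41927 = 72566231, q_4 = 48·30199 + 838 = 1450390 → 72566231/1450390
APPEND 8: p_5 = 8·72566231 + 1510923 = 582040771, q_5 = 8·1450390 + 30199 = 11633319 → 582040771/11633319
APPEND 20: p_6 = 20·582040771 + 72566231 = 11713381651, q_6 = 20·11633319 + 1450390 = 234116770 → 11713381651/234116770
APPEND 24: p_7 = 24·11713381651 + 582040771 = 281703200395, q_7 = 24·234116770 + 11633319 = 5630435799 → 281703200395/5630435799
APPEND 8: p_8 = 8·281703200395 + 11713381651 = 2265338984811, q_8 = 8·5630435799 + 234116770 = 45277603162 → 2265338984811/45277603162
APPEND 44: p_9 = 44·2265338984811 + 281703200395 = 99956618532079, q_9 = 44·45277603162 + 5630435799 = 1997844974927 → 99956618532079/1997844974927
APPEND 36: p_10 = 36·99956618532079 + 2265338984811 = 3600703606139655, q_10 = 36·1997844974927 + 45277603162 = 71967696700534 → 3600703606139655/71967696700534
APPEND 45: p_11 = 45·3600703606139655 + 99956618532079 = 162131618894816554, q_11 = 45·71967696700534 + 1997844974927 = 3240544196498957 → 162131618894816554/3240544196498957
APPEND 9: p_12 = 9·162131618894816554 + 3600703606139655 = 1462785273659488641, q_12 = 9·3240544196498957 + 71967696700534 = 29236865465191147 → 1462785273659488641/29236865465191147
APPEND 29: p_13 = 29·1462785273659488641 + 162131618894816554 = 42582904555019987143, q_13 = 29·29236865465191147 + 3240544196498957 = 851109642687042220 → 42582904555019987143/851109642687042220
APPEND 32: p_14 = 32·42582904555019987143 + 1462785273659488641 = 1364115731034299077217, q_14 = 32·851109642687042220 + 29236865465191147 = 27264745431450542187 → 1364115731034299077217/27264745431450542187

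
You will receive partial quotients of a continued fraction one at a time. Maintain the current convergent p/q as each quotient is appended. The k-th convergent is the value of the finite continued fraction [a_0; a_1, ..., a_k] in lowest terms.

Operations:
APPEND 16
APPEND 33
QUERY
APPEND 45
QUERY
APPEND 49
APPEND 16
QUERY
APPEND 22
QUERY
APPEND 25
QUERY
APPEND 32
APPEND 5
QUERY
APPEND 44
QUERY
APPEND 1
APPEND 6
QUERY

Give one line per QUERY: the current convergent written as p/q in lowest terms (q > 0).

APPEND 16: p_0 = 16·1 + 0 = 16, q_0 = 16·0 + 1 = 1 → 16/1
APPEND 33: p_1 = 33·16 + 1 = 529, q_1 = 33·1 + 0 = 33 → 529/33
APPEND 45: p_2 = 45·529 + 16 = 23821, q_2 = 45·33 + 1 = 1486 → 23821/1486
APPEND 49: p_3 = 49·23821 + 529 = 1167758, q_3 = 49·1486 + 33 = 72847 → 1167758/72847
APPEND 16: p_4 = 16·1167758 + 23821 = 18707949, q_4 = 16·72847 + 1486 = 1167038 → 18707949/1167038
APPEND 22: p_5 = 22·18707949 + 1167758 = 412742636, q_5 = 22·1167038 + 72847 = 25747683 → 412742636/25747683
APPEND 25: p_6 = 25·412742636 + 18707949 = 10337273849, q_6 = 25·25747683 + 1167038 = 644859113 → 10337273849/644859113
APPEND 32: p_7 = 32·10337273849 + 412742636 = 331205505804, q_7 = 32·644859113 + 25747683 = 20661239299 → 331205505804/20661239299
APPEND 5: p_8 = 5·331205505804 + 10337273849 = 1666364802869, q_8 = 5·20661239299 + 644859113 = 103951055608 → 1666364802869/103951055608
APPEND 44: p_9 = 44·1666364802869 + 331205505804 = 73651256832040, q_9 = 44·103951055608 + 20661239299 = 4594507686051 → 73651256832040/4594507686051
APPEND 1: p_10 = 1·73651256832040 + 1666364802869 = 75317621634909, q_10 = 1·4594507686051 + 103951055608 = 4698458741659 → 75317621634909/4698458741659
APPEND 6: p_11 = 6·75317621634909 + 73651256832040 = 525556986641494, q_11 = 6·4698458741659 + 4594507686051 = 32785260136005 → 525556986641494/32785260136005

529/33
23821/1486
18707949/1167038
412742636/25747683
10337273849/644859113
1666364802869/103951055608
73651256832040/4594507686051
525556986641494/32785260136005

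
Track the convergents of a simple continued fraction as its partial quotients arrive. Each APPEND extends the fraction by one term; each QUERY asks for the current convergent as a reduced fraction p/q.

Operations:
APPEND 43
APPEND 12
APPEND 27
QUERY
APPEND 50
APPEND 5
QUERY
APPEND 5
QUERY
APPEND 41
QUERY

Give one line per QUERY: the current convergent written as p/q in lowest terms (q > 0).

14002/325
3517087/81635
18286052/424437
753245219/17483552

APPEND 43: p_0 = 43·1 + 0 = 43, q_0 = 43·0 + 1 = 1 → 43/1
APPEND 12: p_1 = 12·43 + 1 = 517, q_1 = 12·1 + 0 = 12 → 517/12
APPEND 27: p_2 = 27·517 + 43 = 14002, q_2 = 27·12 + 1 = 325 → 14002/325
APPEND 50: p_3 = 50·14002 + 517 = 700617, q_3 = 50·325 + 12 = 16262 → 700617/16262
APPEND 5: p_4 = 5·700617 + 14002 = 3517087, q_4 = 5·16262 + 325 = 81635 → 3517087/81635
APPEND 5: p_5 = 5·3517087 + 700617 = 18286052, q_5 = 5·81635 + 16262 = 424437 → 18286052/424437
APPEND 41: p_6 = 41·18286052 + 3517087 = 753245219, q_6 = 41·424437 + 81635 = 17483552 → 753245219/17483552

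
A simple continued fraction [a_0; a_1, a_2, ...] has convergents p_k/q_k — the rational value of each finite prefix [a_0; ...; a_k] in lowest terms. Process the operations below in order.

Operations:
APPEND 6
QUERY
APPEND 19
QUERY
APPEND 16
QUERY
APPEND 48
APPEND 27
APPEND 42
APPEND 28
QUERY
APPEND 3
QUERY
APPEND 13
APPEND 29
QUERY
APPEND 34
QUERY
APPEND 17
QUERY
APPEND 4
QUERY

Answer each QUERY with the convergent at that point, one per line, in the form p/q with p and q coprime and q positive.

APPEND 6: p_0 = 6·1 + 0 = 6, q_0 = 6·0 + 1 = 1 → 6/1
APPEND 19: p_1 = 19·6 + 1 = 115, q_1 = 19·1 + 0 = 19 → 115/19
APPEND 16: p_2 = 16·115 + 6 = 1846, q_2 = 16·19 + 1 = 305 → 1846/305
APPEND 48: p_3 = 48·1846 + 115 = 88723, q_3 = 48·305 + 19 = 14659 → 88723/14659
APPEND 27: p_4 = 27·88723 + 1846 = 2397367, q_4 = 27·14659 + 305 = 396098 → 2397367/396098
APPEND 42: p_5 = 42·2397367 + 88723 = 100778137, q_5 = 42·396098 + 14659 = 16650775 → 100778137/16650775
APPEND 28: p_6 = 28·100778137 + 2397367 = 2824185203, q_6 = 28·16650775 + 396098 = 466617798 → 2824185203/466617798
APPEND 3: p_7 = 3·2824185203 + 100778137 = 8573333746, q_7 = 3·466617798 + 16650775 = 1416504169 → 8573333746/1416504169
APPEND 13: p_8 = 13·8573333746 + 2824185203 = 114277523901, q_8 = 13·1416504169 + 466617798 = 18881171995 → 114277523901/18881171995
APPEND 29: p_9 = 29·114277523901 + 8573333746 = 3322621526875, q_9 = 29·18881171995 + 1416504169 = 548970492024 → 3322621526875/548970492024
APPEND 34: p_10 = 34·3322621526875 + 114277523901 = 113083409437651, q_10 = 34·548970492024 + 18881171995 = 18683877900811 → 113083409437651/18683877900811
APPEND 17: p_11 = 17·113083409437651 + 3322621526875 = 1925740581966942, q_11 = 17·18683877900811 + 548970492024 = 318174894805811 → 1925740581966942/318174894805811
APPEND 4: p_12 = 4·1925740581966942 + 113083409437651 = 7816045737305419, q_12 = 4·318174894805811 + 18683877900811 = 1291383457124055 → 7816045737305419/1291383457124055

6/1
115/19
1846/305
2824185203/466617798
8573333746/1416504169
3322621526875/548970492024
113083409437651/18683877900811
1925740581966942/318174894805811
7816045737305419/1291383457124055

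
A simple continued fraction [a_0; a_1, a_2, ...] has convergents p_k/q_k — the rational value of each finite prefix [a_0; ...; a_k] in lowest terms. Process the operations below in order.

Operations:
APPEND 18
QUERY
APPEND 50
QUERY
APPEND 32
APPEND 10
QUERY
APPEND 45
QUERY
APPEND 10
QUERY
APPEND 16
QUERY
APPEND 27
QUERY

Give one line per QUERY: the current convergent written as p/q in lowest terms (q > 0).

18/1
901/50
289401/16060
13051895/724301
130808351/7259070
2105985511/116869421
56992417148/3162733437

APPEND 18: p_0 = 18·1 + 0 = 18, q_0 = 18·0 + 1 = 1 → 18/1
APPEND 50: p_1 = 50·18 + 1 = 901, q_1 = 50·1 + 0 = 50 → 901/50
APPEND 32: p_2 = 32·901 + 18 = 28850, q_2 = 32·50 + 1 = 1601 → 28850/1601
APPEND 10: p_3 = 10·28850 + 901 = 289401, q_3 = 10·1601 + 50 = 16060 → 289401/16060
APPEND 45: p_4 = 45·289401 + 28850 = 13051895, q_4 = 45·16060 + 1601 = 724301 → 13051895/724301
APPEND 10: p_5 = 10·13051895 + 289401 = 130808351, q_5 = 10·724301 + 16060 = 7259070 → 130808351/7259070
APPEND 16: p_6 = 16·130808351 + 13051895 = 2105985511, q_6 = 16·7259070 + 724301 = 116869421 → 2105985511/116869421
APPEND 27: p_7 = 27·2105985511 + 130808351 = 56992417148, q_7 = 27·116869421 + 7259070 = 3162733437 → 56992417148/3162733437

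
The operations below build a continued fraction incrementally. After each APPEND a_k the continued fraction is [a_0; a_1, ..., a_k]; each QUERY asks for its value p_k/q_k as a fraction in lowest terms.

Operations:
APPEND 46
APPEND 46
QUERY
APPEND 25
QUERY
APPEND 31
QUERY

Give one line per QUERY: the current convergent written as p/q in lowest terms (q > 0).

2117/46
52971/1151
1644218/35727

APPEND 46: p_0 = 46·1 + 0 = 46, q_0 = 46·0 + 1 = 1 → 46/1
APPEND 46: p_1 = 46·46 + 1 = 2117, q_1 = 46·1 + 0 = 46 → 2117/46
APPEND 25: p_2 = 25·2117 + 46 = 52971, q_2 = 25·46 + 1 = 1151 → 52971/1151
APPEND 31: p_3 = 31·52971 + 2117 = 1644218, q_3 = 31·1151 + 46 = 35727 → 1644218/35727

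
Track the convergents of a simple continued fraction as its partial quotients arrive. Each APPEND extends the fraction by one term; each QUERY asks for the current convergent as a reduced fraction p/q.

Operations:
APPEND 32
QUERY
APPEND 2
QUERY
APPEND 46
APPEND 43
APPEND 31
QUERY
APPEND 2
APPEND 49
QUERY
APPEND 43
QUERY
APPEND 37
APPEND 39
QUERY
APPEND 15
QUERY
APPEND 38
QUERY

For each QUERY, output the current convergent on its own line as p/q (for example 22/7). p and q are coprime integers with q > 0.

32/1
65/2
4033363/124124
405673476/12484325
17452156205/537078224
25216734825584/776027844131
378897157836821/11660302040578
14423308732624782/443867505386095

APPEND 32: p_0 = 32·1 + 0 = 32, q_0 = 32·0 + 1 = 1 → 32/1
APPEND 2: p_1 = 2·32 + 1 = 65, q_1 = 2·1 + 0 = 2 → 65/2
APPEND 46: p_2 = 46·65 + 32 = 3022, q_2 = 46·2 + 1 = 93 → 3022/93
APPEND 43: p_3 = 43·3022 + 65 = 130011, q_3 = 43·93 + 2 = 4001 → 130011/4001
APPEND 31: p_4 = 31·130011 + 3022 = 4033363, q_4 = 31·4001 + 93 = 124124 → 4033363/124124
APPEND 2: p_5 = 2·4033363 + 130011 = 8196737, q_5 = 2·124124 + 4001 = 252249 → 8196737/252249
APPEND 49: p_6 = 49·8196737 + 4033363 = 405673476, q_6 = 49·252249 + 124124 = 12484325 → 405673476/12484325
APPEND 43: p_7 = 43·405673476 + 8196737 = 17452156205, q_7 = 43·12484325 + 252249 = 537078224 → 17452156205/537078224
APPEND 37: p_8 = 37·17452156205 + 405673476 = 646135453061, q_8 = 37·537078224 + 12484325 = 19884378613 → 646135453061/19884378613
APPEND 39: p_9 = 39·646135453061 + 17452156205 = 25216734825584, q_9 = 39·19884378613 + 537078224 = 776027844131 → 25216734825584/776027844131
APPEND 15: p_10 = 15·25216734825584 + 646135453061 = 378897157836821, q_10 = 15·776027844131 + 19884378613 = 11660302040578 → 378897157836821/11660302040578
APPEND 38: p_11 = 38·378897157836821 + 25216734825584 = 14423308732624782, q_11 = 38·11660302040578 + 776027844131 = 443867505386095 → 14423308732624782/443867505386095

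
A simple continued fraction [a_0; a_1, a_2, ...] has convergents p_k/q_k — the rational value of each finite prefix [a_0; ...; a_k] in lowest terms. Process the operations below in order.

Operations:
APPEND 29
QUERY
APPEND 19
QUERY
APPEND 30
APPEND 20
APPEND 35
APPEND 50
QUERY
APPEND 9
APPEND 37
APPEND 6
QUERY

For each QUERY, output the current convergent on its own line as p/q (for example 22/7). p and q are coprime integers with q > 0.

29/1
552/19
582742782/20058239
1175658770773/40466643835

APPEND 29: p_0 = 29·1 + 0 = 29, q_0 = 29·0 + 1 = 1 → 29/1
APPEND 19: p_1 = 19·29 + 1 = 552, q_1 = 19·1 + 0 = 19 → 552/19
APPEND 30: p_2 = 30·552 + 29 = 16589, q_2 = 30·19 + 1 = 571 → 16589/571
APPEND 20: p_3 = 20·16589 + 552 = 332332, q_3 = 20·571 + 19 = 11439 → 332332/11439
APPEND 35: p_4 = 35·332332 + 16589 = 11648209, q_4 = 35·11439 + 571 = 400936 → 11648209/400936
APPEND 50: p_5 = 50·11648209 + 332332 = 582742782, q_5 = 50·400936 + 11439 = 20058239 → 582742782/20058239
APPEND 9: p_6 = 9·582742782 + 11648209 = 5256333247, q_6 = 9·20058239 + 400936 = 180925087 → 5256333247/180925087
APPEND 37: p_7 = 37·5256333247 + 582742782 = 195067072921, q_7 = 37·180925087 + 20058239 = 6714286458 → 195067072921/6714286458
APPEND 6: p_8 = 6·195067072921 + 5256333247 = 1175658770773, q_8 = 6·6714286458 + 180925087 = 40466643835 → 1175658770773/40466643835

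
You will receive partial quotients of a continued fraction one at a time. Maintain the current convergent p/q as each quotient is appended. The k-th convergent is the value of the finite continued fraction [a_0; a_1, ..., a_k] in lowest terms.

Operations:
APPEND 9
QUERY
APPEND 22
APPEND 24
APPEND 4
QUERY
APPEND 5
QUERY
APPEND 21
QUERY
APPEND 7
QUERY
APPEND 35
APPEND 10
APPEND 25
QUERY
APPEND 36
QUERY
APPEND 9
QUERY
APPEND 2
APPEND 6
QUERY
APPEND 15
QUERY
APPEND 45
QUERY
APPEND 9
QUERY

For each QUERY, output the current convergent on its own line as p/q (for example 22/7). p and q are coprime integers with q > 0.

APPEND 9: p_0 = 9·1 + 0 = 9, q_0 = 9·0 + 1 = 1 → 9/1
APPEND 22: p_1 = 22·9 + 1 = 199, q_1 = 22·1 + 0 = 22 → 199/22
APPEND 24: p_2 = 24·199 + 9 = 4785, q_2 = 24·22 + 1 = 529 → 4785/529
APPEND 4: p_3 = 4·4785 + 199 = 19339, q_3 = 4·529 + 22 = 2138 → 19339/2138
APPEND 5: p_4 = 5·19339 + 4785 = 101480, q_4 = 5·2138 + 529 = 11219 → 101480/11219
APPEND 21: p_5 = 21·101480 + 19339 = 2150419, q_5 = 21·11219 + 2138 = 237737 → 2150419/237737
APPEND 7: p_6 = 7·2150419 + 101480 = 15154413, q_6 = 7·237737 + 11219 = 1675378 → 15154413/1675378
APPEND 35: p_7 = 35·15154413 + 2150419 = 532554874, q_7 = 35·1675378 + 237737 = 58875967 → 532554874/58875967
APPEND 10: p_8 = 10·532554874 + 15154413 = 5340703153, q_8 = 10·58875967 + 1675378 = 590435048 → 5340703153/590435048
APPEND 25: p_9 = 25·5340703153 + 532554874 = 134050133699, q_9 = 25·590435048 + 58875967 = 14819752167 → 134050133699/14819752167
APPEND 36: p_10 = 36·134050133699 + 5340703153 = 4831145516317, q_10 = 36·14819752167 + 590435048 = 534101513060 → 4831145516317/534101513060
APPEND 9: p_11 = 9·4831145516317 + 134050133699 = 43614359780552, q_11 = 9·534101513060 + 14819752167 = 4821733369707 → 43614359780552/4821733369707
APPEND 2: p_12 = 2·43614359780552 + 4831145516317 = 92059865077421, q_12 = 2·4821733369707 + 534101513060 = 10177568252474 → 92059865077421/10177568252474
APPEND 6: p_13 = 6·92059865077421 + 43614359780552 = 595973550245078, q_13 = 6·10177568252474 + 4821733369707 = 65887142884551 → 595973550245078/65887142884551
APPEND 15: p_14 = 15·595973550245078 + 92059865077421 = 9031663118753591, q_14 = 15·65887142884551 + 10177568252474 = 998484711520739 → 9031663118753591/998484711520739
APPEND 45: p_15 = 45·9031663118753591 + 595973550245078 = 407020813894156673, q_15 = 45·998484711520739 + 65887142884551 = 44997699161317806 → 407020813894156673/44997699161317806
APPEND 9: p_16 = 9·407020813894156673 + 9031663118753591 = 3672218988166163648, q_16 = 9·44997699161317806 + 998484711520739 = 405977777163380993 → 3672218988166163648/405977777163380993

9/1
19339/2138
101480/11219
2150419/237737
15154413/1675378
134050133699/14819752167
4831145516317/534101513060
43614359780552/4821733369707
595973550245078/65887142884551
9031663118753591/998484711520739
407020813894156673/44997699161317806
3672218988166163648/405977777163380993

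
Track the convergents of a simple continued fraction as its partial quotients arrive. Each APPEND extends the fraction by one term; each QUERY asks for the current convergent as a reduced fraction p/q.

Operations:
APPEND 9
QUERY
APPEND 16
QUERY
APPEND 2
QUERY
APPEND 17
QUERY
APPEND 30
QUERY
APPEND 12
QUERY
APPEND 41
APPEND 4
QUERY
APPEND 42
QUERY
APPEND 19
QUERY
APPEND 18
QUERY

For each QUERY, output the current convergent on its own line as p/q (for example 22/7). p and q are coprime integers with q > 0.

9/1
145/16
299/33
5228/577
157139/17343
1890896/208693
312626396/34503717
13207992507/1457729870
251264484029/27731371247
4535968705029/500622412316

APPEND 9: p_0 = 9·1 + 0 = 9, q_0 = 9·0 + 1 = 1 → 9/1
APPEND 16: p_1 = 16·9 + 1 = 145, q_1 = 16·1 + 0 = 16 → 145/16
APPEND 2: p_2 = 2·145 + 9 = 299, q_2 = 2·16 + 1 = 33 → 299/33
APPEND 17: p_3 = 17·299 + 145 = 5228, q_3 = 17·33 + 16 = 577 → 5228/577
APPEND 30: p_4 = 30·5228 + 299 = 157139, q_4 = 30·577 + 33 = 17343 → 157139/17343
APPEND 12: p_5 = 12·157139 + 5228 = 1890896, q_5 = 12·17343 + 577 = 208693 → 1890896/208693
APPEND 41: p_6 = 41·1890896 + 157139 = 77683875, q_6 = 41·208693 + 17343 = 8573756 → 77683875/8573756
APPEND 4: p_7 = 4·77683875 + 1890896 = 312626396, q_7 = 4·8573756 + 208693 = 34503717 → 312626396/34503717
APPEND 42: p_8 = 42·312626396 + 77683875 = 13207992507, q_8 = 42·34503717 + 8573756 = 1457729870 → 13207992507/1457729870
APPEND 19: p_9 = 19·13207992507 + 312626396 = 251264484029, q_9 = 19·1457729870 + 34503717 = 27731371247 → 251264484029/27731371247
APPEND 18: p_10 = 18·251264484029 + 13207992507 = 4535968705029, q_10 = 18·27731371247 + 1457729870 = 500622412316 → 4535968705029/500622412316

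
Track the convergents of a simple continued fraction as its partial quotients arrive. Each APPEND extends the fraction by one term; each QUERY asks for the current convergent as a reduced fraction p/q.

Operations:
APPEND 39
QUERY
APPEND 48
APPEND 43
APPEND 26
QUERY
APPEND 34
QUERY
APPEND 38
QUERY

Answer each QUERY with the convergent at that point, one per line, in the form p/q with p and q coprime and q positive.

APPEND 39: p_0 = 39·1 + 0 = 39, q_0 = 39·0 + 1 = 1 → 39/1
APPEND 48: p_1 = 48·39 + 1 = 1873, q_1 = 48·1 + 0 = 48 → 1873/48
APPEND 43: p_2 = 43·1873 + 39 = 80578, q_2 = 43·48 + 1 = 2065 → 80578/2065
APPEND 26: p_3 = 26·80578 + 1873 = 2096901, q_3 = 26·2065 + 48 = 53738 → 2096901/53738
APPEND 34: p_4 = 34·2096901 + 80578 = 71375212, q_4 = 34·53738 + 2065 = 1829157 → 71375212/1829157
APPEND 38: p_5 = 38·71375212 + 2096901 = 2714354957, q_5 = 38·1829157 + 53738 = 69561704 → 2714354957/69561704

39/1
2096901/53738
71375212/1829157
2714354957/69561704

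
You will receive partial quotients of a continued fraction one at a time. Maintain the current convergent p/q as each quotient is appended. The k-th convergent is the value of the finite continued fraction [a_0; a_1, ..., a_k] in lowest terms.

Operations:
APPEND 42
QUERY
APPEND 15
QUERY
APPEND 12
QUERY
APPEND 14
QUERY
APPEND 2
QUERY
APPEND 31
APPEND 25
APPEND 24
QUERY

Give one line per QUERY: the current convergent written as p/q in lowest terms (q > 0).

42/1
631/15
7614/181
107227/2549
222068/5279
4207121967/100011694

APPEND 42: p_0 = 42·1 + 0 = 42, q_0 = 42·0 + 1 = 1 → 42/1
APPEND 15: p_1 = 15·42 + 1 = 631, q_1 = 15·1 + 0 = 15 → 631/15
APPEND 12: p_2 = 12·631 + 42 = 7614, q_2 = 12·15 + 1 = 181 → 7614/181
APPEND 14: p_3 = 14·7614 + 631 = 107227, q_3 = 14·181 + 15 = 2549 → 107227/2549
APPEND 2: p_4 = 2·107227 + 7614 = 222068, q_4 = 2·2549 + 181 = 5279 → 222068/5279
APPEND 31: p_5 = 31·222068 + 107227 = 6991335, q_5 = 31·5279 + 2549 = 166198 → 6991335/166198
APPEND 25: p_6 = 25·6991335 + 222068 = 175005443, q_6 = 25·166198 + 5279 = 4160229 → 175005443/4160229
APPEND 24: p_7 = 24·175005443 + 6991335 = 4207121967, q_7 = 24·4160229 + 166198 = 100011694 → 4207121967/100011694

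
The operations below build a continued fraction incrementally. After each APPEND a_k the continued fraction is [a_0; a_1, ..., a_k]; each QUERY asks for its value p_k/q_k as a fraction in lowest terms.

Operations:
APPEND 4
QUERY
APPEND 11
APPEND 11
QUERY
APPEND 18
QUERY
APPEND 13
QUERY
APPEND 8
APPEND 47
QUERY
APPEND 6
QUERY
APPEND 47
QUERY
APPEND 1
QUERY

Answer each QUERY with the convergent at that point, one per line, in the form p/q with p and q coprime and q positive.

APPEND 4: p_0 = 4·1 + 0 = 4, q_0 = 4·0 + 1 = 1 → 4/1
APPEND 11: p_1 = 11·4 + 1 = 45, q_1 = 11·1 + 0 = 11 → 45/11
APPEND 11: p_2 = 11·45 + 4 = 499, q_2 = 11·11 + 1 = 122 → 499/122
APPEND 18: p_3 = 18·499 + 45 = 9027, q_3 = 18·122 + 11 = 2207 → 9027/2207
APPEND 13: p_4 = 13·9027 + 499 = 117850, q_4 = 13·2207 + 122 = 28813 → 117850/28813
APPEND 8: p_5 = 8·117850 + 9027 = 951827, q_5 = 8·28813 + 2207 = 232711 → 951827/232711
APPEND 47: p_6 = 47·951827 + 117850 = 44853719, q_6 = 47·232711 + 28813 = 10966230 → 44853719/10966230
APPEND 6: p_7 = 6·44853719 + 951827 = 270074141, q_7 = 6·10966230 + 232711 = 66030091 → 270074141/66030091
APPEND 47: p_8 = 47·270074141 + 44853719 = 12738338346, q_8 = 47·66030091 + 10966230 = 3114380507 → 12738338346/3114380507
APPEND 1: p_9 = 1·12738338346 + 270074141 = 13008412487, q_9 = 1·3114380507 + 66030091 = 3180410598 → 13008412487/3180410598

4/1
499/122
9027/2207
117850/28813
44853719/10966230
270074141/66030091
12738338346/3114380507
13008412487/3180410598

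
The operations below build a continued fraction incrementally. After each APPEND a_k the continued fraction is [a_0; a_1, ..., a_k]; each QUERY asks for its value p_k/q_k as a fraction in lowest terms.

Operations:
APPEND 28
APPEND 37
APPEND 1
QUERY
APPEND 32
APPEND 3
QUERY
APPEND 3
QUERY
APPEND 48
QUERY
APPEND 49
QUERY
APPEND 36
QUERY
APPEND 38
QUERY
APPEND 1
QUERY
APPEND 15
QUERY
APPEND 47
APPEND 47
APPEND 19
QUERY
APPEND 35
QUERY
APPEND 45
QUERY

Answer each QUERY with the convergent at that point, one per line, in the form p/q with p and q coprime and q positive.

APPEND 28: p_0 = 28·1 + 0 = 28, q_0 = 28·0 + 1 = 1 → 28/1
APPEND 37: p_1 = 37·28 + 1 = 1037, q_1 = 37·1 + 0 = 37 → 1037/37
APPEND 1: p_2 = 1·1037 + 28 = 1065, q_2 = 1·37 + 1 = 38 → 1065/38
APPEND 32: p_3 = 32·1065 + 1037 = 35117, q_3 = 32·38 + 37 = 1253 → 35117/1253
APPEND 3: p_4 = 3·35117 + 1065 = 106416, q_4 = 3·1253 + 38 = 3797 → 106416/3797
APPEND 3: p_5 = 3·106416 + 35117 = 354365, q_5 = 3·3797 + 1253 = 12644 → 354365/12644
APPEND 48: p_6 = 48·354365 + 106416 = 17115936, q_6 = 48·12644 + 3797 = 610709 → 17115936/610709
APPEND 49: p_7 = 49·17115936 + 354365 = 839035229, q_7 = 49·610709 + 12644 = 29937385 → 839035229/29937385
APPEND 36: p_8 = 36·839035229 + 17115936 = 30222384180, q_8 = 36·29937385 + 610709 = 1078356569 → 30222384180/1078356569
APPEND 38: p_9 = 38·30222384180 + 839035229 = 1149289634069, q_9 = 38·1078356569 + 29937385 = 41007487007 → 1149289634069/41007487007
APPEND 1: p_10 = 1·1149289634069 + 30222384180 = 1179512018249, q_10 = 1·41007487007 + 1078356569 = 42085843576 → 1179512018249/42085843576
APPEND 15: p_11 = 15·1179512018249 + 1149289634069 = 18841969907804, q_11 = 15·42085843576 + 41007487007 = 672295140647 → 18841969907804/672295140647
APPEND 47: p_12 = 47·18841969907804 + 1179512018249 = 886752097685037, q_12 = 47·672295140647 + 42085843576 = 31639957453985 → 886752097685037/31639957453985
APPEND 47: p_13 = 47·886752097685037 + 18841969907804 = 41696190561104543, q_13 = 47·31639957453985 + 672295140647 = 1487750295477942 → 41696190561104543/1487750295477942
APPEND 19: p_14 = 19·41696190561104543 + 886752097685037 = 793114372758671354, q_14 = 19·1487750295477942 + 31639957453985 = 28298895571534883 → 793114372758671354/28298895571534883
APPEND 35: p_15 = 35·793114372758671354 + 41696190561104543 = 27800699237114601933, q_15 = 35·28298895571534883 + 1487750295477942 = 991949095299198847 → 27800699237114601933/991949095299198847
APPEND 45: p_16 = 45·27800699237114601933 + 793114372758671354 = 1251824580042915758339, q_16 = 45·991949095299198847 + 28298895571534883 = 44666008184035482998 → 1251824580042915758339/44666008184035482998

1065/38
106416/3797
354365/12644
17115936/610709
839035229/29937385
30222384180/1078356569
1149289634069/41007487007
1179512018249/42085843576
18841969907804/672295140647
793114372758671354/28298895571534883
27800699237114601933/991949095299198847
1251824580042915758339/44666008184035482998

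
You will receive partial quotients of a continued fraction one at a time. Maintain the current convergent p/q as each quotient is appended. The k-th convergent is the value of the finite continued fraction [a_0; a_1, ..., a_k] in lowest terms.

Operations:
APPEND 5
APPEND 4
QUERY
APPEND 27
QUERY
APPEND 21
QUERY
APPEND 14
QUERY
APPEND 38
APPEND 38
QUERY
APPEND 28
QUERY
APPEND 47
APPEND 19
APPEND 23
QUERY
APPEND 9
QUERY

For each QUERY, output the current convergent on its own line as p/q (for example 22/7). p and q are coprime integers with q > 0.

APPEND 5: p_0 = 5·1 + 0 = 5, q_0 = 5·0 + 1 = 1 → 5/1
APPEND 4: p_1 = 4·5 + 1 = 21, q_1 = 4·1 + 0 = 4 → 21/4
APPEND 27: p_2 = 27·21 + 5 = 572, q_2 = 27·4 + 1 = 109 → 572/109
APPEND 21: p_3 = 21·572 + 21 = 12033, q_3 = 21·109 + 4 = 2293 → 12033/2293
APPEND 14: p_4 = 14·12033 + 572 = 169034, q_4 = 14·2293 + 109 = 32211 → 169034/32211
APPEND 38: p_5 = 38·169034 + 12033 = 6435325, q_5 = 38·32211 + 2293 = 1226311 → 6435325/1226311
APPEND 38: p_6 = 38·6435325 + 169034 = 244711384, q_6 = 38·1226311 + 32211 = 46632029 → 244711384/46632029
APPEND 28: p_7 = 28·244711384 + 6435325 = 6858354077, q_7 = 28·46632029 + 1226311 = 1306923123 → 6858354077/1306923123
APPEND 47: p_8 = 47·6858354077 + 244711384 = 322587353003, q_8 = 47·1306923123 + 46632029 = 61472018810 → 322587353003/61472018810
APPEND 19: p_9 = 19·322587353003 + 6858354077 = 6136018061134, q_9 = 19·61472018810 + 1306923123 = 1169275280513 → 6136018061134/1169275280513
APPEND 23: p_10 = 23·6136018061134 + 322587353003 = 141451002759085, q_10 = 23·1169275280513 + 61472018810 = 26954803470609 → 141451002759085/26954803470609
APPEND 9: p_11 = 9·141451002759085 + 6136018061134 = 1279195042892899, q_11 = 9·26954803470609 + 1169275280513 = 243762506515994 → 1279195042892899/243762506515994

21/4
572/109
12033/2293
169034/32211
244711384/46632029
6858354077/1306923123
141451002759085/26954803470609
1279195042892899/243762506515994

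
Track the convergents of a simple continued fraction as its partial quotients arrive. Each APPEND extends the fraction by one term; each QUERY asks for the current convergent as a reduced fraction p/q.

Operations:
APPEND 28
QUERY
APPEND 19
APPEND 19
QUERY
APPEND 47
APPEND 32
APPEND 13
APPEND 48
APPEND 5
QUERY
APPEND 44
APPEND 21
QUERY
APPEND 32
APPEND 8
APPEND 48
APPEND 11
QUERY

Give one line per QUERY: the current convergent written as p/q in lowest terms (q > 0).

28/1
10155/362
48127592816/1715626637
44719321839719/1594130419739
6104492871800498744/217609690480006861

APPEND 28: p_0 = 28·1 + 0 = 28, q_0 = 28·0 + 1 = 1 → 28/1
APPEND 19: p_1 = 19·28 + 1 = 533, q_1 = 19·1 + 0 = 19 → 533/19
APPEND 19: p_2 = 19·533 + 28 = 10155, q_2 = 19·19 + 1 = 362 → 10155/362
APPEND 47: p_3 = 47·10155 + 533 = 477818, q_3 = 47·362 + 19 = 17033 → 477818/17033
APPEND 32: p_4 = 32·477818 + 10155 = 15300331, q_4 = 32·17033 + 362 = 545418 → 15300331/545418
APPEND 13: p_5 = 13·15300331 + 477818 = 199382121, q_5 = 13·545418 + 17033 = 7107467 → 199382121/7107467
APPEND 48: p_6 = 48·199382121 + 15300331 = 9585642139, q_6 = 48·7107467 + 545418 = 341703834 → 9585642139/341703834
APPEND 5: p_7 = 5·9585642139 + 199382121 = 48127592816, q_7 = 5·341703834 + 7107467 = 1715626637 → 48127592816/1715626637
APPEND 44: p_8 = 44·48127592816 + 9585642139 = 2127199726043, q_8 = 44·1715626637 + 341703834 = 75829275862 → 2127199726043/75829275862
APPEND 21: p_9 = 21·2127199726043 + 48127592816 = 44719321839719, q_9 = 21·75829275862 + 1715626637 = 1594130419739 → 44719321839719/1594130419739
APPEND 32: p_10 = 32·44719321839719 + 2127199726043 = 1433145498597051, q_10 = 32·1594130419739 + 75829275862 = 51088002707510 → 1433145498597051/51088002707510
APPEND 8: p_11 = 8·1433145498597051 + 44719321839719 = 11509883310616127, q_11 = 8·51088002707510 + 1594130419739 = 410298152079819 → 11509883310616127/410298152079819
APPEND 48: p_12 = 48·11509883310616127 + 1433145498597051 = 553907544408171147, q_12 = 48·410298152079819 + 51088002707510 = 19745399302538822 → 553907544408171147/19745399302538822
APPEND 11: p_13 = 11·553907544408171147 + 11509883310616127 = 6104492871800498744, q_13 = 11·19745399302538822 + 410298152079819 = 217609690480006861 → 6104492871800498744/217609690480006861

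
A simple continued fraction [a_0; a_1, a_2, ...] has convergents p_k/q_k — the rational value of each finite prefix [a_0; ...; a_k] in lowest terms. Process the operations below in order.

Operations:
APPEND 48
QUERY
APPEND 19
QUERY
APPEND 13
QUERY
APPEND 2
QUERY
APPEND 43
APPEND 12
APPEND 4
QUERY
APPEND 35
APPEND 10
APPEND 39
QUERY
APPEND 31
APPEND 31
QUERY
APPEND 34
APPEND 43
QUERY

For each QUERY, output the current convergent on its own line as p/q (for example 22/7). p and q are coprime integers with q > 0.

APPEND 48: p_0 = 48·1 + 0 = 48, q_0 = 48·0 + 1 = 1 → 48/1
APPEND 19: p_1 = 19·48 + 1 = 913, q_1 = 19·1 + 0 = 19 → 913/19
APPEND 13: p_2 = 13·913 + 48 = 11917, q_2 = 13·19 + 1 = 248 → 11917/248
APPEND 2: p_3 = 2·11917 + 913 = 24747, q_3 = 2·248 + 19 = 515 → 24747/515
APPEND 43: p_4 = 43·24747 + 11917 = 1076038, q_4 = 43·515 + 248 = 22393 → 1076038/22393
APPEND 12: p_5 = 12·1076038 + 24747 = 12937203, q_5 = 12·22393 + 515 = 269231 → 12937203/269231
APPEND 4: p_6 = 4·12937203 + 1076038 = 52824850, q_6 = 4·269231 + 22393 = 1099317 → 52824850/1099317
APPEND 35: p_7 = 35·52824850 + 12937203 = 1861806953, q_7 = 35·1099317 + 269231 = 38745326 → 1861806953/38745326
APPEND 10: p_8 = 10·1861806953 + 52824850 = 18670894380, q_8 = 10·38745326 + 1099317 = 388552577 → 18670894380/388552577
APPEND 39: p_9 = 39·18670894380 + 1861806953 = 730026687773, q_9 = 39·388552577 + 38745326 = 15192295829 → 730026687773/15192295829
APPEND 31: p_10 = 31·730026687773 + 18670894380 = 22649498215343, q_10 = 31·15192295829 + 388552577 = 471349723276 → 22649498215343/471349723276
APPEND 31: p_11 = 31·22649498215343 + 730026687773 = 702864471363406, q_11 = 31·471349723276 + 15192295829 = 14627033717385 → 702864471363406/14627033717385
APPEND 34: p_12 = 34·702864471363406 + 22649498215343 = 23920041524571147, q_12 = 34·14627033717385 + 471349723276 = 497790496114366 → 23920041524571147/497790496114366
APPEND 43: p_13 = 43·23920041524571147 + 702864471363406 = 1029264650027922727, q_13 = 43·497790496114366 + 14627033717385 = 21419618366635123 → 1029264650027922727/21419618366635123

48/1
913/19
11917/248
24747/515
52824850/1099317
730026687773/15192295829
702864471363406/14627033717385
1029264650027922727/21419618366635123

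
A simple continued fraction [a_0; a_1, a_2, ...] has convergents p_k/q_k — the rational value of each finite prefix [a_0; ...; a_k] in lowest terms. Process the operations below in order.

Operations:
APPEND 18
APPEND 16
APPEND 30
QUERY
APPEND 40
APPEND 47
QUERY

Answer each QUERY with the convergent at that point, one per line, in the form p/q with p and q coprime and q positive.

APPEND 18: p_0 = 18·1 + 0 = 18, q_0 = 18·0 + 1 = 1 → 18/1
APPEND 16: p_1 = 16·18 + 1 = 289, q_1 = 16·1 + 0 = 16 → 289/16
APPEND 30: p_2 = 30·289 + 18 = 8688, q_2 = 30·16 + 1 = 481 → 8688/481
APPEND 40: p_3 = 40·8688 + 289 = 347809, q_3 = 40·481 + 16 = 19256 → 347809/19256
APPEND 47: p_4 = 47·347809 + 8688 = 16355711, q_4 = 47·19256 + 481 = 905513 → 16355711/905513

8688/481
16355711/905513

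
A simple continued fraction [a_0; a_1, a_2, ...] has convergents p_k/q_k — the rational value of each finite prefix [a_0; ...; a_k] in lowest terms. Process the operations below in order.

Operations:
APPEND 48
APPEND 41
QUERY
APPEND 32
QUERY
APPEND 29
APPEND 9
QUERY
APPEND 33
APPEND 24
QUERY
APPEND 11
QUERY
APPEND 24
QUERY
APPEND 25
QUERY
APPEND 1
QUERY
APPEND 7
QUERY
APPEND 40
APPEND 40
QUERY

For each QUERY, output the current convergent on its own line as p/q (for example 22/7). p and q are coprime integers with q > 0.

1969/41
63056/1313
16538393/344375
13158879881/274004207
145295276253/3025448770
3500245509953/72884774687
87651433025078/1825144815945
91151678535031/1898029590632
725713182770295/15111351950369
1165512872756643535/24269195656166049

APPEND 48: p_0 = 48·1 + 0 = 48, q_0 = 48·0 + 1 = 1 → 48/1
APPEND 41: p_1 = 41·48 + 1 = 1969, q_1 = 41·1 + 0 = 41 → 1969/41
APPEND 32: p_2 = 32·1969 + 48 = 63056, q_2 = 32·41 + 1 = 1313 → 63056/1313
APPEND 29: p_3 = 29·63056 + 1969 = 1830593, q_3 = 29·1313 + 41 = 38118 → 1830593/38118
APPEND 9: p_4 = 9·1830593 + 63056 = 16538393, q_4 = 9·38118 + 1313 = 344375 → 16538393/344375
APPEND 33: p_5 = 33·16538393 + 1830593 = 547597562, q_5 = 33·344375 + 38118 = 11402493 → 547597562/11402493
APPEND 24: p_6 = 24·547597562 + 16538393 = 13158879881, q_6 = 24·11402493 + 344375 = 274004207 → 13158879881/274004207
APPEND 11: p_7 = 11·13158879881 + 547597562 = 145295276253, q_7 = 11·274004207 + 11402493 = 3025448770 → 145295276253/3025448770
APPEND 24: p_8 = 24·145295276253 + 13158879881 = 3500245509953, q_8 = 24·3025448770 + 274004207 = 72884774687 → 3500245509953/72884774687
APPEND 25: p_9 = 25·3500245509953 + 145295276253 = 87651433025078, q_9 = 25·72884774687 + 3025448770 = 1825144815945 → 87651433025078/1825144815945
APPEND 1: p_10 = 1·87651433025078 + 3500245509953 = 91151678535031, q_10 = 1·1825144815945 + 72884774687 = 1898029590632 → 91151678535031/1898029590632
APPEND 7: p_11 = 7·91151678535031 + 87651433025078 = 725713182770295, q_11 = 7·1898029590632 + 1825144815945 = 15111351950369 → 725713182770295/15111351950369
APPEND 40: p_12 = 40·725713182770295 + 91151678535031 = 29119678989346831, q_12 = 40·15111351950369 + 1898029590632 = 606352107605392 → 29119678989346831/606352107605392
APPEND 40: p_13 = 40·29119678989346831 + 725713182770295 = 1165512872756643535, q_13 = 40·606352107605392 + 15111351950369 = 24269195656166049 → 1165512872756643535/24269195656166049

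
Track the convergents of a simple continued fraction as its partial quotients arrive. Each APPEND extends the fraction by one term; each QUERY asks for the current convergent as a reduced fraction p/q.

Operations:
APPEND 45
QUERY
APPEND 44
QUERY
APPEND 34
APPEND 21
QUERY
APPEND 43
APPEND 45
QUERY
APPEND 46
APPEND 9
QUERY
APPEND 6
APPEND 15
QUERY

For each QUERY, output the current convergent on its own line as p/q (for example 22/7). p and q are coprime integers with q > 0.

APPEND 45: p_0 = 45·1 + 0 = 45, q_0 = 45·0 + 1 = 1 → 45/1
APPEND 44: p_1 = 44·45 + 1 = 1981, q_1 = 44·1 + 0 = 44 → 1981/44
APPEND 34: p_2 = 34·1981 + 45 = 67399, q_2 = 34·44 + 1 = 1497 → 67399/1497
APPEND 21: p_3 = 21·67399 + 1981 = 1417360, q_3 = 21·1497 + 44 = 31481 → 1417360/31481
APPEND 43: p_4 = 43·1417360 + 67399 = 61013879, q_4 = 43·31481 + 1497 = 1355180 → 61013879/1355180
APPEND 45: p_5 = 45·61013879 + 1417360 = 2747041915, q_5 = 45·1355180 + 31481 = 61014581 → 2747041915/61014581
APPEND 46: p_6 = 46·2747041915 + 61013879 = 126424941969, q_6 = 46·61014581 + 1355180 = 2808025906 → 126424941969/2808025906
APPEND 9: p_7 = 9·126424941969 + 2747041915 = 1140571519636, q_7 = 9·2808025906 + 61014581 = 25333247735 → 1140571519636/25333247735
APPEND 6: p_8 = 6·1140571519636 + 126424941969 = 6969854059785, q_8 = 6·25333247735 + 2808025906 = 154807512316 → 6969854059785/154807512316
APPEND 15: p_9 = 15·6969854059785 + 1140571519636 = 105688382416411, q_9 = 15·154807512316 + 25333247735 = 2347445932475 → 105688382416411/2347445932475

45/1
1981/44
1417360/31481
2747041915/61014581
1140571519636/25333247735
105688382416411/2347445932475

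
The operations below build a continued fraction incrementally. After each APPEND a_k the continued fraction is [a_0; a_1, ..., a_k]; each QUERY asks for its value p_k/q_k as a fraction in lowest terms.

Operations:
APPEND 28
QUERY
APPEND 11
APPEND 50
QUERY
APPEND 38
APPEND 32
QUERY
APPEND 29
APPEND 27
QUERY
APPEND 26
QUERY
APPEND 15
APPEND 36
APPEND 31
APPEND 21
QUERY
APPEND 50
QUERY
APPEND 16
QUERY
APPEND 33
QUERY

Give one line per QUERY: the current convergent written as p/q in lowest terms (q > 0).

28/1
15478/551
18846614/670919
14791634147/526566119
385129628101/13710196694
136316359673189218/4852714430060285
6822299291852106485/242866449039074657
109293105029306892978/3890715899055254797
3613494765258979574759/128636491117862482958

APPEND 28: p_0 = 28·1 + 0 = 28, q_0 = 28·0 + 1 = 1 → 28/1
APPEND 11: p_1 = 11·28 + 1 = 309, q_1 = 11·1 + 0 = 11 → 309/11
APPEND 50: p_2 = 50·309 + 28 = 15478, q_2 = 50·11 + 1 = 551 → 15478/551
APPEND 38: p_3 = 38·15478 + 309 = 588473, q_3 = 38·551 + 11 = 20949 → 588473/20949
APPEND 32: p_4 = 32·588473 + 15478 = 18846614, q_4 = 32·20949 + 551 = 670919 → 18846614/670919
APPEND 29: p_5 = 29·18846614 + 588473 = 547140279, q_5 = 29·670919 + 20949 = 19477600 → 547140279/19477600
APPEND 27: p_6 = 27·547140279 + 18846614 = 14791634147, q_6 = 27·19477600 + 670919 = 526566119 → 14791634147/526566119
APPEND 26: p_7 = 26·14791634147 + 547140279 = 385129628101, q_7 = 26·526566119 + 19477600 = 13710196694 → 385129628101/13710196694
APPEND 15: p_8 = 15·385129628101 + 14791634147 = 5791736055662, q_8 = 15·13710196694 + 526566119 = 206179516529 → 5791736055662/206179516529
APPEND 36: p_9 = 36·5791736055662 + 385129628101 = 208887627631933, q_9 = 36·206179516529 + 13710196694 = 7436172791738 → 208887627631933/7436172791738
APPEND 31: p_10 = 31·208887627631933 + 5791736055662 = 6481308192645585, q_10 = 31·7436172791738 + 206179516529 = 230727536060407 → 6481308192645585/230727536060407
APPEND 21: p_11 = 21·6481308192645585 + 208887627631933 = 136316359673189218, q_11 = 21·230727536060407 + 7436172791738 = 4852714430060285 → 136316359673189218/4852714430060285
APPEND 50: p_12 = 50·136316359673189218 + 6481308192645585 = 6822299291852106485, q_12 = 50·4852714430060285 + 230727536060407 = 242866449039074657 → 6822299291852106485/242866449039074657
APPEND 16: p_13 = 16·6822299291852106485 + 136316359673189218 = 109293105029306892978, q_13 = 16·242866449039074657 + 4852714430060285 = 3890715899055254797 → 109293105029306892978/3890715899055254797
APPEND 33: p_14 = 33·109293105029306892978 + 6822299291852106485 = 3613494765258979574759, q_14 = 33·3890715899055254797 + 242866449039074657 = 128636491117862482958 → 3613494765258979574759/128636491117862482958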